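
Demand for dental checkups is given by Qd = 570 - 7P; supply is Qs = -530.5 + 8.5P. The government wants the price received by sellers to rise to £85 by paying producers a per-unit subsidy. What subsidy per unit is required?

At a seller price of 85, quantity supplied is -530.5 + 8.5·85 = 192.
Buyers absorb 192 only when they pay Pb with 570 − 7·Pb = 192, i.e. Pb = 54.
s = Ps − Pb = 85 − 54 = 31.

Required subsidy s = £31 per unit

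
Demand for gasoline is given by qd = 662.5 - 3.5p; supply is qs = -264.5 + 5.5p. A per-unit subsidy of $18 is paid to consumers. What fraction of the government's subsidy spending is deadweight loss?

DWL / government spending = 77/1362

Pre-subsidy: 662.5 - 3.5p = -264.5 + 5.5p gives p* = 103, q* = 302.
With the rebate, buyers effectively pay pb = ps − 18, where ps is the price sellers receive.
Demand in terms of ps becomes qd = 662.5 − 3.5(ps − 18) = 725.5 - 3.5ps. Setting this equal to supply: 725.5 - 3.5ps = -264.5 + 5.5ps, so ps = 110.
Buyers pay pb = 110 − 18 = 92; q' = -264.5 + 5.5·110 = 340.5.
ΔCS = ½(302 + 340.5)(103 − 92) = 3533.75; ΔPS = ½(302 + 340.5)(110 − 103) = 2248.75.
Government spending = 18 × 340.5 = 6129.
DWL = ½ × 18 × (340.5 − 302) = 346.5; fraction = 346.5 / 6129 = 77/1362.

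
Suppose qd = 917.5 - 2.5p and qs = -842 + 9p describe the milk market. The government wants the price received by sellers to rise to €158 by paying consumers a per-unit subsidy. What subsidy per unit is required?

Required subsidy s = €23 per unit

At a seller price of 158, quantity supplied is -842 + 9·158 = 580.
Buyers absorb 580 only when they pay pb with 917.5 − 2.5·pb = 580, i.e. pb = 135.
s = ps − pb = 158 − 135 = 23.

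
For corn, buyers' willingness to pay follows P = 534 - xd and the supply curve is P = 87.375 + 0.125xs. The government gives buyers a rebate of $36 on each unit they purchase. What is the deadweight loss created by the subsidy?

Pre-subsidy: 534 - x = 87.375 + 0.125x gives x* = 397 and P* = 137.
With the rebate, buyers effectively pay Pb = Ps − 36, where Ps is the price sellers receive.
On the curves, Pb = 534 - x and Ps = 87.375 + 0.125x; the wedge Ps − Pb = 36 gives 87.375 + 0.125x − (534 - x) = 36, so x' = 429.
Then Pb = 534 − 1·429 = 105 and Ps = 87.375 + 0.125·429 = 141.
The subsidy expands output by 429 − 397 = 32 past the efficient level; on those units the gap between marginal cost and willingness to pay runs from 0 up to 36.
DWL = ½ × 36 × 32 = 576.

Deadweight loss = $576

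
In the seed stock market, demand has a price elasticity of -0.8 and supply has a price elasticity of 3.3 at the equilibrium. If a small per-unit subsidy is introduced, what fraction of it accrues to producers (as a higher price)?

For a small subsidy around the equilibrium, the benefit split depends on the relative slopes, which at a point are proportional to the elasticities.
Buyer share = εs/(εs + |εd|) = 3.3/(3.3 + 0.8) = 33/41; seller share = |εd|/(εs + |εd|) = 8/41.
So producers capture 8/41 of the subsidy.

Producer share = 8/41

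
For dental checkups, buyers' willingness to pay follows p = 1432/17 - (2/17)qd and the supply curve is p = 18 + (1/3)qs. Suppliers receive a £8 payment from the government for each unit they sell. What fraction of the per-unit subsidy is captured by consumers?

Consumer share = 6/23

Pre-subsidy: 1432/17 - (2/17)q = 18 + (1/3)q gives q* = 3378/23 and p* = 1540/23.
With the subsidy, sellers receive ps = pb + 8 for each unit, where pb is the price buyers pay.
On the curves, pb = 1432/17 - (2/17)q and ps = 18 + (1/3)q; the wedge ps − pb = 8 gives 18 + (1/3)q − (1432/17 - (2/17)q) = 8, so q' = 3786/23.
Then pb = 1432/17 − (2/17)·(3786/23) = 1492/23 and ps = 18 + (1/3)·(3786/23) = 1676/23.
Buyers' price falls by p* − pb = 1540/23 − 1492/23 = 48/23; sellers' price rises by ps − p* = 1676/23 − 1540/23 = 136/23.
So consumers capture (48/23)/8 = 6/23 of each unit of subsidy.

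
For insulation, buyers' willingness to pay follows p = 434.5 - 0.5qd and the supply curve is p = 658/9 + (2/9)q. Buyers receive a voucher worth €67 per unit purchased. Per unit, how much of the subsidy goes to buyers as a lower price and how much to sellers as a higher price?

Buyers gain 603/13 per unit; sellers gain 268/13 per unit

Pre-subsidy: 434.5 - 0.5q = 658/9 + (2/9)q gives q* = 6505/13 and p* = 2396/13.
With the rebate, buyers effectively pay pb = ps − 67, where ps is the price sellers receive.
On the curves, pb = 434.5 - 0.5q and ps = 658/9 + (2/9)q; the wedge ps − pb = 67 gives 658/9 + (2/9)q − (434.5 - 0.5q) = 67, so q' = 7711/13.
Then pb = 434.5 − 0.5·(7711/13) = 1793/13 and ps = 658/9 + (2/9)·(7711/13) = 2664/13.
Buyers' price falls by p* − pb = 2396/13 − 1793/13 = 603/13; sellers' price rises by ps − p* = 2664/13 − 2396/13 = 268/13.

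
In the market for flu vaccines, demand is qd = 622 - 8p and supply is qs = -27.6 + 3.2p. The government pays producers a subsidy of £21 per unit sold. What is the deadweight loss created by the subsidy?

Pre-subsidy: 622 - 8p = -27.6 + 3.2p gives p* = 58, q* = 158.
With the subsidy, sellers receive ps = pb + 21 for each unit, where pb is the price buyers pay.
Supply in terms of pb becomes qs = -27.6 + 3.2(pb + 21) = 39.6 + 3.2pb. Setting this equal to demand: 622 - 8pb = 39.6 + 3.2pb, so pb = 52.
Sellers receive ps = 52 + 21 = 73; q' = 622 − 8·52 = 206.
The subsidy expands output by 206 − 158 = 48 past the efficient level; on those units the gap between marginal cost and willingness to pay runs from 0 up to 21.
DWL = ½ × 21 × 48 = 504.

Deadweight loss = £504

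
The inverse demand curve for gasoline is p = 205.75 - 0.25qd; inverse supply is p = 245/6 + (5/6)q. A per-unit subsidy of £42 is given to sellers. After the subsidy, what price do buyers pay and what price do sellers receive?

Pre-subsidy: 205.75 - 0.25q = 245/6 + (5/6)q gives q* = 1979/13 and p* = 2180/13.
With the subsidy, sellers receive ps = pb + 42 for each unit, where pb is the price buyers pay.
On the curves, pb = 205.75 - 0.25q and ps = 245/6 + (5/6)q; the wedge ps − pb = 42 gives 245/6 + (5/6)q − (205.75 - 0.25q) = 42, so q' = 191.
Then pb = 205.75 − 0.25·191 = 158 and ps = 245/6 + (5/6)·191 = 200.

Buyers pay £158; sellers receive £200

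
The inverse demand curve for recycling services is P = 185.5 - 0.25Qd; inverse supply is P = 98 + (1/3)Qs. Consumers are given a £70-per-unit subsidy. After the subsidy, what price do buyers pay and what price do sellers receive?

Pre-subsidy: 185.5 - 0.25Q = 98 + (1/3)Q gives Q* = 150 and P* = 148.
With the rebate, buyers effectively pay Pb = Ps − 70, where Ps is the price sellers receive.
On the curves, Pb = 185.5 - 0.25Q and Ps = 98 + (1/3)Q; the wedge Ps − Pb = 70 gives 98 + (1/3)Q − (185.5 - 0.25Q) = 70, so Q' = 270.
Then Pb = 185.5 − 0.25·270 = 118 and Ps = 98 + (1/3)·270 = 188.

Buyers pay £118; sellers receive £188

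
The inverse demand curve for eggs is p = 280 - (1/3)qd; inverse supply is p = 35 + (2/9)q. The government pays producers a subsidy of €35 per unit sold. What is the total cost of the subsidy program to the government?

Pre-subsidy: 280 - (1/3)q = 35 + (2/9)q gives q* = 441 and p* = 133.
With the subsidy, sellers receive ps = pb + 35 for each unit, where pb is the price buyers pay.
On the curves, pb = 280 - (1/3)q and ps = 35 + (2/9)q; the wedge ps − pb = 35 gives 35 + (2/9)q − (280 - (1/3)q) = 35, so q' = 504.
Then pb = 280 − (1/3)·504 = 112 and ps = 35 + (2/9)·504 = 147.
Government outlay = subsidy × quantity = 35 × 504 = 17640.

Government cost = €17640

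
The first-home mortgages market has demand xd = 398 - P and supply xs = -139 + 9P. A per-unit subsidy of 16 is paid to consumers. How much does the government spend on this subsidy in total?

Government cost = 5739.2

Pre-subsidy: 398 - P = -139 + 9P gives P* = 53.7, x* = 344.3.
With the rebate, buyers effectively pay Pb = Ps − 16, where Ps is the price sellers receive.
Demand in terms of Ps becomes xd = 398 − 1(Ps − 16) = 414 - Ps. Setting this equal to supply: 414 - Ps = -139 + 9Ps, so Ps = 55.3.
Buyers pay Pb = 55.3 − 16 = 39.3; x' = -139 + 9·55.3 = 358.7.
Government outlay = subsidy × quantity = 16 × 358.7 = 5739.2.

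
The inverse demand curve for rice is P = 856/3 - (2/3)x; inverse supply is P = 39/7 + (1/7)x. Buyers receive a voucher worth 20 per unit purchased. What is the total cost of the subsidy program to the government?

Pre-subsidy: 856/3 - (2/3)x = 39/7 + (1/7)x gives x* = 5875/17 and P* = 934/17.
With the rebate, buyers effectively pay Pb = Ps − 20, where Ps is the price sellers receive.
On the curves, Pb = 856/3 - (2/3)x and Ps = 39/7 + (1/7)x; the wedge Ps − Pb = 20 gives 39/7 + (1/7)x − (856/3 - (2/3)x) = 20, so x' = 6295/17.
Then Pb = 856/3 − (2/3)·(6295/17) = 654/17 and Ps = 39/7 + (1/7)·(6295/17) = 994/17.
Government outlay = subsidy × quantity = 20 × 6295/17 = 125900/17.

Government cost = 125900/17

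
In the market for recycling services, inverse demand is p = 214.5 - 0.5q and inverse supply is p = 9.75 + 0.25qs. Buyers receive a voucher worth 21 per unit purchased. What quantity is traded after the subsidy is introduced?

Pre-subsidy: 214.5 - 0.5q = 9.75 + 0.25q gives q* = 273 and p* = 78.
With the rebate, buyers effectively pay pb = ps − 21, where ps is the price sellers receive.
On the curves, pb = 214.5 - 0.5q and ps = 9.75 + 0.25q; the wedge ps − pb = 21 gives 9.75 + 0.25q − (214.5 - 0.5q) = 21, so q' = 301.
Then pb = 214.5 − 0.5·301 = 64 and ps = 9.75 + 0.25·301 = 85.

q' = 301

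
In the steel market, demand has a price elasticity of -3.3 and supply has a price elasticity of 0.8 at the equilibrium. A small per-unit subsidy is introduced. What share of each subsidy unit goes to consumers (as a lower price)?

For a small subsidy around the equilibrium, the benefit split depends on the relative slopes, which at a point are proportional to the elasticities.
Buyer share = εs/(εs + |εd|) = 0.8/(0.8 + 3.3) = 8/41; seller share = |εd|/(εs + |εd|) = 33/41.

Consumer share = 8/41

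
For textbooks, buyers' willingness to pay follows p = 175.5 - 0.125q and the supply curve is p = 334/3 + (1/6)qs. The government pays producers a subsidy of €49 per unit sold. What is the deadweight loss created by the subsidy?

Pre-subsidy: 175.5 - 0.125q = 334/3 + (1/6)q gives q* = 220 and p* = 148.
With the subsidy, sellers receive ps = pb + 49 for each unit, where pb is the price buyers pay.
On the curves, pb = 175.5 - 0.125q and ps = 334/3 + (1/6)q; the wedge ps − pb = 49 gives 334/3 + (1/6)q − (175.5 - 0.125q) = 49, so q' = 388.
Then pb = 175.5 − 0.125·388 = 127 and ps = 334/3 + (1/6)·388 = 176.
The subsidy expands output by 388 − 220 = 168 past the efficient level; on those units the gap between marginal cost and willingness to pay runs from 0 up to 49.
DWL = ½ × 49 × 168 = 4116.

Deadweight loss = €4116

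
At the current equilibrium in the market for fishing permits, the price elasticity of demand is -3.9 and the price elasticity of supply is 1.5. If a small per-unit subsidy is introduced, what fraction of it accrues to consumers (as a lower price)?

Consumer share = 5/18

For a small subsidy around the equilibrium, the benefit split depends on the relative slopes, which at a point are proportional to the elasticities.
Buyer share = εs/(εs + |εd|) = 1.5/(1.5 + 3.9) = 5/18; seller share = |εd|/(εs + |εd|) = 13/18.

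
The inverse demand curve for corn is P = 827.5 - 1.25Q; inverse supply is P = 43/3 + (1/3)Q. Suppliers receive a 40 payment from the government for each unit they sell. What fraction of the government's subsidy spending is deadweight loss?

DWL / government spending = 120/5119

Pre-subsidy: 827.5 - 1.25Q = 43/3 + (1/3)Q gives Q* = 9758/19 and P* = 3525/19.
With the subsidy, sellers receive Ps = Pb + 40 for each unit, where Pb is the price buyers pay.
On the curves, Pb = 827.5 - 1.25Q and Ps = 43/3 + (1/3)Q; the wedge Ps − Pb = 40 gives 43/3 + (1/3)Q − (827.5 - 1.25Q) = 40, so Q' = 10238/19.
Then Pb = 827.5 − 1.25·(10238/19) = 2925/19 and Ps = 43/3 + (1/3)·(10238/19) = 3685/19.
ΔCS = ½(9758/19 + 10238/19)(3525/19 − 2925/19) = 5998800/361; ΔPS = ½(9758/19 + 10238/19)(3685/19 − 3525/19) = 1599680/361.
Government spending = 40 × 10238/19 = 409520/19.
DWL = ½ × 40 × (10238/19 − 9758/19) = 9600/19; fraction = (9600/19) / (409520/19) = 120/5119.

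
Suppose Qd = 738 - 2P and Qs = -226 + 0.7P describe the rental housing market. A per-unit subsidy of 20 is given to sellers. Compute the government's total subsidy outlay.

Pre-subsidy: 738 - 2P = -226 + 0.7P gives P* = 9640/27, Q* = 646/27.
With the subsidy, sellers receive Ps = Pb + 20 for each unit, where Pb is the price buyers pay.
Supply in terms of Pb becomes Qs = -226 + 0.7(Pb + 20) = -212 + 0.7Pb. Setting this equal to demand: 738 - 2Pb = -212 + 0.7Pb, so Pb = 9500/27.
Sellers receive Ps = 9500/27 + 20 = 10040/27; Q' = 738 − 2·(9500/27) = 926/27.
Government outlay = subsidy × quantity = 20 × 926/27 = 18520/27.

Government cost = 18520/27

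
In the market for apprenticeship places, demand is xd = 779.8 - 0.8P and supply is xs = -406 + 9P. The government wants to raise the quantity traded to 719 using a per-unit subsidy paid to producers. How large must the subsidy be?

At x = 719, invert demand for the buyer price: Pb = (779.8 − 719)/0.8 = 76; invert supply for the seller price: Ps = (719 − (-406))/9 = 125.
The subsidy must fill the gap: s = Ps − Pb = 125 − 76 = 49.

Required subsidy s = 49 per unit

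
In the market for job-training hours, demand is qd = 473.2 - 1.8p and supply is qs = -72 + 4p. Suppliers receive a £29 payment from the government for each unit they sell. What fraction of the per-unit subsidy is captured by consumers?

Consumer share = 20/29

Pre-subsidy: 473.2 - 1.8p = -72 + 4p gives p* = 94, q* = 304.
With the subsidy, sellers receive ps = pb + 29 for each unit, where pb is the price buyers pay.
Supply in terms of pb becomes qs = -72 + 4(pb + 29) = 44 + 4pb. Setting this equal to demand: 473.2 - 1.8pb = 44 + 4pb, so pb = 74.
Sellers receive ps = 74 + 29 = 103; q' = 473.2 − 1.8·74 = 340.
Buyers' price falls by p* − pb = 94 − 74 = 20; sellers' price rises by ps − p* = 103 − 94 = 9.
So consumers capture 20/29 = 20/29 of each unit of subsidy.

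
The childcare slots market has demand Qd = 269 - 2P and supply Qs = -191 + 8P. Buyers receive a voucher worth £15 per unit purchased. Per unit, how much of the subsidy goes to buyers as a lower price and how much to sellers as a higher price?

Pre-subsidy: 269 - 2P = -191 + 8P gives P* = 46, Q* = 177.
With the rebate, buyers effectively pay Pb = Ps − 15, where Ps is the price sellers receive.
Demand in terms of Ps becomes Qd = 269 − 2(Ps − 15) = 299 - 2Ps. Setting this equal to supply: 299 - 2Ps = -191 + 8Ps, so Ps = 49.
Buyers pay Pb = 49 − 15 = 34; Q' = -191 + 8·49 = 201.
Buyers' price falls by P* − Pb = 46 − 34 = 12; sellers' price rises by Ps − P* = 49 − 46 = 3.

Buyers gain £12 per unit; sellers gain £3 per unit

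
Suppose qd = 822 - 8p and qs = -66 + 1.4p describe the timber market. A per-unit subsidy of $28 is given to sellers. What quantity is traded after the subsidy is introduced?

q' = 4682/47

Pre-subsidy: 822 - 8p = -66 + 1.4p gives p* = 4440/47, q* = 3114/47.
With the subsidy, sellers receive ps = pb + 28 for each unit, where pb is the price buyers pay.
Supply in terms of pb becomes qs = -66 + 1.4(pb + 28) = -26.8 + 1.4pb. Setting this equal to demand: 822 - 8pb = -26.8 + 1.4pb, so pb = 4244/47.
Sellers receive ps = 4244/47 + 28 = 5560/47; q' = 822 − 8·(4244/47) = 4682/47.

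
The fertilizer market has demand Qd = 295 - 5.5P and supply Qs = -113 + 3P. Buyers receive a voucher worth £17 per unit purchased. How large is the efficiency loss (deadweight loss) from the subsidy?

Deadweight loss = £280.5

Pre-subsidy: 295 - 5.5P = -113 + 3P gives P* = 48, Q* = 31.
With the rebate, buyers effectively pay Pb = Ps − 17, where Ps is the price sellers receive.
Demand in terms of Ps becomes Qd = 295 − 5.5(Ps − 17) = 388.5 - 5.5Ps. Setting this equal to supply: 388.5 - 5.5Ps = -113 + 3Ps, so Ps = 59.
Buyers pay Pb = 59 − 17 = 42; Q' = -113 + 3·59 = 64.
The subsidy expands output by 64 − 31 = 33 past the efficient level; on those units the gap between marginal cost and willingness to pay runs from 0 up to 17.
DWL = ½ × 17 × 33 = 280.5.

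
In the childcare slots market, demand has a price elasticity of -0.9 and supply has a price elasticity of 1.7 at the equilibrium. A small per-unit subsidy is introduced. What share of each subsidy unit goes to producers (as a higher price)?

For a small subsidy around the equilibrium, the benefit split depends on the relative slopes, which at a point are proportional to the elasticities.
Buyer share = εs/(εs + |εd|) = 1.7/(1.7 + 0.9) = 17/26; seller share = |εd|/(εs + |εd|) = 9/26.
So producers capture 9/26 of the subsidy.

Producer share = 9/26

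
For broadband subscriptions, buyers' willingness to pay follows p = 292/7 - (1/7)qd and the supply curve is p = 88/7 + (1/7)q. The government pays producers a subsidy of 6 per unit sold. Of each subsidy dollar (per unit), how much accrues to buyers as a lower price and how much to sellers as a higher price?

Buyers gain 3 per unit; sellers gain 3 per unit

Pre-subsidy: 292/7 - (1/7)q = 88/7 + (1/7)q gives q* = 102 and p* = 190/7.
With the subsidy, sellers receive ps = pb + 6 for each unit, where pb is the price buyers pay.
On the curves, pb = 292/7 - (1/7)q and ps = 88/7 + (1/7)q; the wedge ps − pb = 6 gives 88/7 + (1/7)q − (292/7 - (1/7)q) = 6, so q' = 123.
Then pb = 292/7 − (1/7)·123 = 169/7 and ps = 88/7 + (1/7)·123 = 211/7.
Buyers' price falls by p* − pb = 190/7 − 169/7 = 3; sellers' price rises by ps − p* = 211/7 − 190/7 = 3.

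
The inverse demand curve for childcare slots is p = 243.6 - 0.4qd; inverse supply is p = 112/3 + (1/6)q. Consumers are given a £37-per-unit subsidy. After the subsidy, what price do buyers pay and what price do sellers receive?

Pre-subsidy: 243.6 - 0.4q = 112/3 + (1/6)q gives q* = 364 and p* = 98.
With the rebate, buyers effectively pay pb = ps − 37, where ps is the price sellers receive.
On the curves, pb = 243.6 - 0.4q and ps = 112/3 + (1/6)q; the wedge ps − pb = 37 gives 112/3 + (1/6)q − (243.6 - 0.4q) = 37, so q' = 7298/17.
Then pb = 243.6 − 0.4·(7298/17) = 1222/17 and ps = 112/3 + (1/6)·(7298/17) = 1851/17.

Buyers pay 1222/17; sellers receive 1851/17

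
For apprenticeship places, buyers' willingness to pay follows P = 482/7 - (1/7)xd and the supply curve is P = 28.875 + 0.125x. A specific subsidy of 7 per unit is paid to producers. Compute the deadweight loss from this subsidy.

Deadweight loss = 1372/15

Pre-subsidy: 482/7 - (1/7)x = 28.875 + 0.125x gives x* = 2239/15 and P* = 713/15.
With the subsidy, sellers receive Ps = Pb + 7 for each unit, where Pb is the price buyers pay.
On the curves, Pb = 482/7 - (1/7)x and Ps = 28.875 + 0.125x; the wedge Ps − Pb = 7 gives 28.875 + 0.125x − (482/7 - (1/7)x) = 7, so x' = 175.4.
Then Pb = 482/7 − (1/7)·175.4 = 43.8 and Ps = 28.875 + 0.125·175.4 = 50.8.
The subsidy expands output by 175.4 − 2239/15 = 392/15 past the efficient level; on those units the gap between marginal cost and willingness to pay runs from 0 up to 7.
DWL = ½ × 7 × 392/15 = 1372/15.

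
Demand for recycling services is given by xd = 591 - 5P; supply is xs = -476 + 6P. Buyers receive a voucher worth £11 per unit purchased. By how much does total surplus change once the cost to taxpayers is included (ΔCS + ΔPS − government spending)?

Pre-subsidy: 591 - 5P = -476 + 6P gives P* = 97, x* = 106.
With the rebate, buyers effectively pay Pb = Ps − 11, where Ps is the price sellers receive.
Demand in terms of Ps becomes xd = 591 − 5(Ps − 11) = 646 - 5Ps. Setting this equal to supply: 646 - 5Ps = -476 + 6Ps, so Ps = 102.
Buyers pay Pb = 102 − 11 = 91; x' = -476 + 6·102 = 136.
ΔCS = ½(106 + 136)(97 − 91) = 726; ΔPS = ½(106 + 136)(102 − 97) = 605.
Government spending = 11 × 136 = 1496.
Net change = 726 + 605 − 1496 = -165. The loss equals the DWL triangle ½·11·30.

Net change in total surplus = -£165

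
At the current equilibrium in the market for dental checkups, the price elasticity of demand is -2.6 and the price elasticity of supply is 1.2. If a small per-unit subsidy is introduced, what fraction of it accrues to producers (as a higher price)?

For a small subsidy around the equilibrium, the benefit split depends on the relative slopes, which at a point are proportional to the elasticities.
Buyer share = εs/(εs + |εd|) = 1.2/(1.2 + 2.6) = 6/19; seller share = |εd|/(εs + |εd|) = 13/19.
So producers capture 13/19 of the subsidy.

Producer share = 13/19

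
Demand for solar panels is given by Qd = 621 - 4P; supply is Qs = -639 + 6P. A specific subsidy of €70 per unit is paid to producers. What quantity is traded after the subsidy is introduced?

Q' = 285

Pre-subsidy: 621 - 4P = -639 + 6P gives P* = 126, Q* = 117.
With the subsidy, sellers receive Ps = Pb + 70 for each unit, where Pb is the price buyers pay.
Supply in terms of Pb becomes Qs = -639 + 6(Pb + 70) = -219 + 6Pb. Setting this equal to demand: 621 - 4Pb = -219 + 6Pb, so Pb = 84.
Sellers receive Ps = 84 + 70 = 154; Q' = 621 − 4·84 = 285.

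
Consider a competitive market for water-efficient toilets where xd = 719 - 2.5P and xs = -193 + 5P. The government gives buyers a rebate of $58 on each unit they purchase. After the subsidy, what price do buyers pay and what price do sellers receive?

Buyers pay 1244/15; sellers receive 2114/15

Pre-subsidy: 719 - 2.5P = -193 + 5P gives P* = 121.6, x* = 415.
With the rebate, buyers effectively pay Pb = Ps − 58, where Ps is the price sellers receive.
Demand in terms of Ps becomes xd = 719 − 2.5(Ps − 58) = 864 - 2.5Ps. Setting this equal to supply: 864 - 2.5Ps = -193 + 5Ps, so Ps = 2114/15.
Buyers pay Pb = 2114/15 − 58 = 1244/15; x' = -193 + 5·(2114/15) = 1535/3.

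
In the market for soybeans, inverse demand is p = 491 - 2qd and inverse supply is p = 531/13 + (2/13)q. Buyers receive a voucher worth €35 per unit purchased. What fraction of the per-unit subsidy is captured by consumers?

Pre-subsidy: 491 - 2q = 531/13 + (2/13)q gives q* = 209 and p* = 73.
With the rebate, buyers effectively pay pb = ps − 35, where ps is the price sellers receive.
On the curves, pb = 491 - 2q and ps = 531/13 + (2/13)q; the wedge ps − pb = 35 gives 531/13 + (2/13)q − (491 - 2q) = 35, so q' = 225.25.
Then pb = 491 − 2·225.25 = 40.5 and ps = 531/13 + (2/13)·225.25 = 75.5.
Buyers' price falls by p* − pb = 73 − 40.5 = 32.5; sellers' price rises by ps − p* = 75.5 − 73 = 2.5.
So consumers capture 32.5/35 = 13/14 of each unit of subsidy.

Consumer share = 13/14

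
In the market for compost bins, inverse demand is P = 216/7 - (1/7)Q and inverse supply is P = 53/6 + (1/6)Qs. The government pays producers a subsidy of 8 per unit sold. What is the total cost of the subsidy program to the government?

Pre-subsidy: 216/7 - (1/7)Q = 53/6 + (1/6)Q gives Q* = 925/13 and P* = 269/13.
With the subsidy, sellers receive Ps = Pb + 8 for each unit, where Pb is the price buyers pay.
On the curves, Pb = 216/7 - (1/7)Q and Ps = 53/6 + (1/6)Q; the wedge Ps − Pb = 8 gives 53/6 + (1/6)Q − (216/7 - (1/7)Q) = 8, so Q' = 97.
Then Pb = 216/7 − (1/7)·97 = 17 and Ps = 53/6 + (1/6)·97 = 25.
Government outlay = subsidy × quantity = 8 × 97 = 776.

Government cost = 776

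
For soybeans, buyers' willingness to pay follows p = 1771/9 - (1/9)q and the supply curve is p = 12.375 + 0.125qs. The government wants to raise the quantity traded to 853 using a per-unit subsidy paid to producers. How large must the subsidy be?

At q = 853, from the demand curve buyers pay pb = 1771/9 − (1/9)·853 = 102; from the supply curve sellers need ps = 12.375 + 0.125·853 = 119.
The subsidy must fill the gap: s = ps − pb = 119 − 102 = 17.

Required subsidy s = 17 per unit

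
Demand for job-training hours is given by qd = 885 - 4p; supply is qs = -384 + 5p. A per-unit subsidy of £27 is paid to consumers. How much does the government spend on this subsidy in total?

Government cost = £10287

Pre-subsidy: 885 - 4p = -384 + 5p gives p* = 141, q* = 321.
With the rebate, buyers effectively pay pb = ps − 27, where ps is the price sellers receive.
Demand in terms of ps becomes qd = 885 − 4(ps − 27) = 993 - 4ps. Setting this equal to supply: 993 - 4ps = -384 + 5ps, so ps = 153.
Buyers pay pb = 153 − 27 = 126; q' = -384 + 5·153 = 381.
Government outlay = subsidy × quantity = 27 × 381 = 10287.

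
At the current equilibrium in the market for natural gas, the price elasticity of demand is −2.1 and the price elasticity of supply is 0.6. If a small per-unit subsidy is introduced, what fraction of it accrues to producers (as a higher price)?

For a small subsidy around the equilibrium, the benefit split depends on the relative slopes, which at a point are proportional to the elasticities.
Buyer share = εs/(εs + |εd|) = 0.6/(0.6 + 2.1) = 2/9; seller share = |εd|/(εs + |εd|) = 7/9.
So producers capture 7/9 of the subsidy.

Producer share = 7/9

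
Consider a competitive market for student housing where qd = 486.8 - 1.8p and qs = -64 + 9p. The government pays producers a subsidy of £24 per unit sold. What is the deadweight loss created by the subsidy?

Pre-subsidy: 486.8 - 1.8p = -64 + 9p gives p* = 51, q* = 395.
With the subsidy, sellers receive ps = pb + 24 for each unit, where pb is the price buyers pay.
Supply in terms of pb becomes qs = -64 + 9(pb + 24) = 152 + 9pb. Setting this equal to demand: 486.8 - 1.8pb = 152 + 9pb, so pb = 31.
Sellers receive ps = 31 + 24 = 55; q' = 486.8 − 1.8·31 = 431.
The subsidy expands output by 431 − 395 = 36 past the efficient level; on those units the gap between marginal cost and willingness to pay runs from 0 up to 24.
DWL = ½ × 24 × 36 = 432.

Deadweight loss = £432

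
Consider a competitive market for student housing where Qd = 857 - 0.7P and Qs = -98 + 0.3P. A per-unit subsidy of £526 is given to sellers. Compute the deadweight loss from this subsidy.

Pre-subsidy: 857 - 0.7P = -98 + 0.3P gives P* = 955, Q* = 188.5.
With the subsidy, sellers receive Ps = Pb + 526 for each unit, where Pb is the price buyers pay.
Supply in terms of Pb becomes Qs = -98 + 0.3(Pb + 526) = 59.8 + 0.3Pb. Setting this equal to demand: 857 - 0.7Pb = 59.8 + 0.3Pb, so Pb = 797.2.
Sellers receive Ps = 797.2 + 526 = 1323.2; Q' = 857 − 0.7·797.2 = 298.96.
The subsidy expands output by 298.96 − 188.5 = 110.46 past the efficient level; on those units the gap between marginal cost and willingness to pay runs from 0 up to 526.
DWL = ½ × 526 × 110.46 = 29050.98.

Deadweight loss = £29050.98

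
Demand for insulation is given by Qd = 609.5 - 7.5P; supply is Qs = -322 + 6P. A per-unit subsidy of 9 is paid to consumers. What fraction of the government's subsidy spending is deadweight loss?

Pre-subsidy: 609.5 - 7.5P = -322 + 6P gives P* = 69, Q* = 92.
With the rebate, buyers effectively pay Pb = Ps − 9, where Ps is the price sellers receive.
Demand in terms of Ps becomes Qd = 609.5 − 7.5(Ps − 9) = 677 - 7.5Ps. Setting this equal to supply: 677 - 7.5Ps = -322 + 6Ps, so Ps = 74.
Buyers pay Pb = 74 − 9 = 65; Q' = -322 + 6·74 = 122.
ΔCS = ½(92 + 122)(69 − 65) = 428; ΔPS = ½(92 + 122)(74 − 69) = 535.
Government spending = 9 × 122 = 1098.
DWL = ½ × 9 × (122 − 92) = 135; fraction = 135 / 1098 = 15/122.

DWL / government spending = 15/122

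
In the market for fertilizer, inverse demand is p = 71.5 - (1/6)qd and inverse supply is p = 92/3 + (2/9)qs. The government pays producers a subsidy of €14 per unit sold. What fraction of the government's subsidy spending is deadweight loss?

DWL / government spending = 6/47

Pre-subsidy: 71.5 - (1/6)q = 92/3 + (2/9)q gives q* = 105 and p* = 54.
With the subsidy, sellers receive ps = pb + 14 for each unit, where pb is the price buyers pay.
On the curves, pb = 71.5 - (1/6)q and ps = 92/3 + (2/9)q; the wedge ps − pb = 14 gives 92/3 + (2/9)q − (71.5 - (1/6)q) = 14, so q' = 141.
Then pb = 71.5 − (1/6)·141 = 48 and ps = 92/3 + (2/9)·141 = 62.
ΔCS = ½(105 + 141)(54 − 48) = 738; ΔPS = ½(105 + 141)(62 − 54) = 984.
Government spending = 14 × 141 = 1974.
DWL = ½ × 14 × (141 − 105) = 252; fraction = 252 / 1974 = 6/47.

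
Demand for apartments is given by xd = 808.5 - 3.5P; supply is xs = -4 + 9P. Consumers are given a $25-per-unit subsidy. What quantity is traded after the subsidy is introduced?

x' = 644

Pre-subsidy: 808.5 - 3.5P = -4 + 9P gives P* = 65, x* = 581.
With the rebate, buyers effectively pay Pb = Ps − 25, where Ps is the price sellers receive.
Demand in terms of Ps becomes xd = 808.5 − 3.5(Ps − 25) = 896 - 3.5Ps. Setting this equal to supply: 896 - 3.5Ps = -4 + 9Ps, so Ps = 72.
Buyers pay Pb = 72 − 25 = 47; x' = -4 + 9·72 = 644.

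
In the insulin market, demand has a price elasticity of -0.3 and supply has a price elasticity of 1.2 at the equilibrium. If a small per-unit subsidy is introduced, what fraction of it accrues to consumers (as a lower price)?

For a small subsidy around the equilibrium, the benefit split depends on the relative slopes, which at a point are proportional to the elasticities.
Buyer share = εs/(εs + |εd|) = 1.2/(1.2 + 0.3) = 0.8; seller share = |εd|/(εs + |εd|) = 0.2.

Consumer share = 0.8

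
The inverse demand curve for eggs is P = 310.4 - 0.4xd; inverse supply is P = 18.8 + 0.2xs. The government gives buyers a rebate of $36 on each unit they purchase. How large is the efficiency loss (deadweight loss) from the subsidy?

Pre-subsidy: 310.4 - 0.4x = 18.8 + 0.2x gives x* = 486 and P* = 116.
With the rebate, buyers effectively pay Pb = Ps − 36, where Ps is the price sellers receive.
On the curves, Pb = 310.4 - 0.4x and Ps = 18.8 + 0.2x; the wedge Ps − Pb = 36 gives 18.8 + 0.2x − (310.4 - 0.4x) = 36, so x' = 546.
Then Pb = 310.4 − 0.4·546 = 92 and Ps = 18.8 + 0.2·546 = 128.
The subsidy expands output by 546 − 486 = 60 past the efficient level; on those units the gap between marginal cost and willingness to pay runs from 0 up to 36.
DWL = ½ × 36 × 60 = 1080.

Deadweight loss = $1080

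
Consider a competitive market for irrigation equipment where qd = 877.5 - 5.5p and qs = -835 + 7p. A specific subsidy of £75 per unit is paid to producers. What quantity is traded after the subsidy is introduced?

q' = 355

Pre-subsidy: 877.5 - 5.5p = -835 + 7p gives p* = 137, q* = 124.
With the subsidy, sellers receive ps = pb + 75 for each unit, where pb is the price buyers pay.
Supply in terms of pb becomes qs = -835 + 7(pb + 75) = -310 + 7pb. Setting this equal to demand: 877.5 - 5.5pb = -310 + 7pb, so pb = 95.
Sellers receive ps = 95 + 75 = 170; q' = 877.5 − 5.5·95 = 355.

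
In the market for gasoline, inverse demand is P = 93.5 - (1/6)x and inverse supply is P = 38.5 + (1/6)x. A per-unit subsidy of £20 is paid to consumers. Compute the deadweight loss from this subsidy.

Deadweight loss = £600

Pre-subsidy: 93.5 - (1/6)x = 38.5 + (1/6)x gives x* = 165 and P* = 66.
With the rebate, buyers effectively pay Pb = Ps − 20, where Ps is the price sellers receive.
On the curves, Pb = 93.5 - (1/6)x and Ps = 38.5 + (1/6)x; the wedge Ps − Pb = 20 gives 38.5 + (1/6)x − (93.5 - (1/6)x) = 20, so x' = 225.
Then Pb = 93.5 − (1/6)·225 = 56 and Ps = 38.5 + (1/6)·225 = 76.
The subsidy expands output by 225 − 165 = 60 past the efficient level; on those units the gap between marginal cost and willingness to pay runs from 0 up to 20.
DWL = ½ × 20 × 60 = 600.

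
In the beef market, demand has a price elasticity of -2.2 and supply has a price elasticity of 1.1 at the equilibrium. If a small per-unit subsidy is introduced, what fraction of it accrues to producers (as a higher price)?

Producer share = 2/3

For a small subsidy around the equilibrium, the benefit split depends on the relative slopes, which at a point are proportional to the elasticities.
Buyer share = εs/(εs + |εd|) = 1.1/(1.1 + 2.2) = 1/3; seller share = |εd|/(εs + |εd|) = 2/3.
So producers capture 2/3 of the subsidy.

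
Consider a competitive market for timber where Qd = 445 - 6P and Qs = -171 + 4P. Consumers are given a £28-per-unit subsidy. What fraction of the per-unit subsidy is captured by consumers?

Pre-subsidy: 445 - 6P = -171 + 4P gives P* = 61.6, Q* = 75.4.
With the rebate, buyers effectively pay Pb = Ps − 28, where Ps is the price sellers receive.
Demand in terms of Ps becomes Qd = 445 − 6(Ps − 28) = 613 - 6Ps. Setting this equal to supply: 613 - 6Ps = -171 + 4Ps, so Ps = 78.4.
Buyers pay Pb = 78.4 − 28 = 50.4; Q' = -171 + 4·78.4 = 142.6.
Buyers' price falls by P* − Pb = 61.6 − 50.4 = 11.2; sellers' price rises by Ps − P* = 78.4 − 61.6 = 16.8.
So consumers capture 11.2/28 = 0.4 of each unit of subsidy.

Consumer share = 0.4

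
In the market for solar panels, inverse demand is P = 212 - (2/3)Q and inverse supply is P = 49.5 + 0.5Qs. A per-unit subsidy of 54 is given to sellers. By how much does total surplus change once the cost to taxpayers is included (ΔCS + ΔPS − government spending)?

Net change in total surplus = -8748/7

Pre-subsidy: 212 - (2/3)Q = 49.5 + 0.5Q gives Q* = 975/7 and P* = 834/7.
With the subsidy, sellers receive Ps = Pb + 54 for each unit, where Pb is the price buyers pay.
On the curves, Pb = 212 - (2/3)Q and Ps = 49.5 + 0.5Q; the wedge Ps − Pb = 54 gives 49.5 + 0.5Q − (212 - (2/3)Q) = 54, so Q' = 1299/7.
Then Pb = 212 − (2/3)·(1299/7) = 618/7 and Ps = 49.5 + 0.5·(1299/7) = 996/7.
ΔCS = ½(975/7 + 1299/7)(834/7 − 618/7) = 245592/49; ΔPS = ½(975/7 + 1299/7)(996/7 − 834/7) = 184194/49.
Government spending = 54 × 1299/7 = 70146/7.
Net change = 245592/49 + 184194/49 − 70146/7 = -8748/7. The loss equals the DWL triangle ½·54·324/7.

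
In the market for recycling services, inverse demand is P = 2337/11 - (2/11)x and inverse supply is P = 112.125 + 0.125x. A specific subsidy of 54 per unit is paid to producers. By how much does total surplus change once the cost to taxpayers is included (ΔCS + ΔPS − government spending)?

Net change in total surplus = -4752

Pre-subsidy: 2337/11 - (2/11)x = 112.125 + 0.125x gives x* = 327 and P* = 153.
With the subsidy, sellers receive Ps = Pb + 54 for each unit, where Pb is the price buyers pay.
On the curves, Pb = 2337/11 - (2/11)x and Ps = 112.125 + 0.125x; the wedge Ps − Pb = 54 gives 112.125 + 0.125x − (2337/11 - (2/11)x) = 54, so x' = 503.
Then Pb = 2337/11 − (2/11)·503 = 121 and Ps = 112.125 + 0.125·503 = 175.
ΔCS = ½(327 + 503)(153 − 121) = 13280; ΔPS = ½(327 + 503)(175 − 153) = 9130.
Government spending = 54 × 503 = 27162.
Net change = 13280 + 9130 − 27162 = -4752. The loss equals the DWL triangle ½·54·176.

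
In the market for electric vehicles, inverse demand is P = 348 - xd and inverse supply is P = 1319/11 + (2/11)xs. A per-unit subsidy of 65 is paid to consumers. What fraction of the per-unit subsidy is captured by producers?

Pre-subsidy: 348 - x = 1319/11 + (2/11)x gives x* = 193 and P* = 155.
With the rebate, buyers effectively pay Pb = Ps − 65, where Ps is the price sellers receive.
On the curves, Pb = 348 - x and Ps = 1319/11 + (2/11)x; the wedge Ps − Pb = 65 gives 1319/11 + (2/11)x − (348 - x) = 65, so x' = 248.
Then Pb = 348 − 1·248 = 100 and Ps = 1319/11 + (2/11)·248 = 165.
Buyers' price falls by P* − Pb = 155 − 100 = 55; sellers' price rises by Ps − P* = 165 − 155 = 10.
So producers capture 10/65 = 2/13 of each unit of subsidy.

Producer share = 2/13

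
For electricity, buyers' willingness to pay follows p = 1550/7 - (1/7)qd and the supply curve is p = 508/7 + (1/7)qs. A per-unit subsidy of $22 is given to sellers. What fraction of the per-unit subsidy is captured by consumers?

Pre-subsidy: 1550/7 - (1/7)q = 508/7 + (1/7)q gives q* = 521 and p* = 147.
With the subsidy, sellers receive ps = pb + 22 for each unit, where pb is the price buyers pay.
On the curves, pb = 1550/7 - (1/7)q and ps = 508/7 + (1/7)q; the wedge ps − pb = 22 gives 508/7 + (1/7)q − (1550/7 - (1/7)q) = 22, so q' = 598.
Then pb = 1550/7 − (1/7)·598 = 136 and ps = 508/7 + (1/7)·598 = 158.
Buyers' price falls by p* − pb = 147 − 136 = 11; sellers' price rises by ps − p* = 158 − 147 = 11.
So consumers capture 11/22 = 0.5 of each unit of subsidy.

Consumer share = 0.5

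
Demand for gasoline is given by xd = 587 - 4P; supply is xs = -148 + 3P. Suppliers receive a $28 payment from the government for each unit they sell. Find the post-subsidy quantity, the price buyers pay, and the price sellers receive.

Pre-subsidy: 587 - 4P = -148 + 3P gives P* = 105, x* = 167.
With the subsidy, sellers receive Ps = Pb + 28 for each unit, where Pb is the price buyers pay.
Supply in terms of Pb becomes xs = -148 + 3(Pb + 28) = -64 + 3Pb. Setting this equal to demand: 587 - 4Pb = -64 + 3Pb, so Pb = 93.
Sellers receive Ps = 93 + 28 = 121; x' = 587 − 4·93 = 215.

x' = 215; buyers pay $93; sellers receive $121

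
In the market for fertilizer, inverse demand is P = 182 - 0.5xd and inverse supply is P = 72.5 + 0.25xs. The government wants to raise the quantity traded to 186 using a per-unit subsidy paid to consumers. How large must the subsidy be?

Required subsidy s = 30 per unit

At x = 186, from the demand curve buyers pay Pb = 182 − 0.5·186 = 89; from the supply curve sellers need Ps = 72.5 + 0.25·186 = 119.
The subsidy must fill the gap: s = Ps − Pb = 119 − 89 = 30.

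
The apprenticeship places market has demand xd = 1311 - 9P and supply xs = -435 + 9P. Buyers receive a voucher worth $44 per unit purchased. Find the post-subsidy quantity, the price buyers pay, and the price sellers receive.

x' = 636; buyers pay $75; sellers receive $119

Pre-subsidy: 1311 - 9P = -435 + 9P gives P* = 97, x* = 438.
With the rebate, buyers effectively pay Pb = Ps − 44, where Ps is the price sellers receive.
Demand in terms of Ps becomes xd = 1311 − 9(Ps − 44) = 1707 - 9Ps. Setting this equal to supply: 1707 - 9Ps = -435 + 9Ps, so Ps = 119.
Buyers pay Pb = 119 − 44 = 75; x' = -435 + 9·119 = 636.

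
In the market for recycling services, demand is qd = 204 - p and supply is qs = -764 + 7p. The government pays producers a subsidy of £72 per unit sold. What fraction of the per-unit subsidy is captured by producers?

Producer share = 0.125

Pre-subsidy: 204 - p = -764 + 7p gives p* = 121, q* = 83.
With the subsidy, sellers receive ps = pb + 72 for each unit, where pb is the price buyers pay.
Supply in terms of pb becomes qs = -764 + 7(pb + 72) = -260 + 7pb. Setting this equal to demand: 204 - pb = -260 + 7pb, so pb = 58.
Sellers receive ps = 58 + 72 = 130; q' = 204 − 1·58 = 146.
Buyers' price falls by p* − pb = 121 − 58 = 63; sellers' price rises by ps − p* = 130 − 121 = 9.
So producers capture 9/72 = 0.125 of each unit of subsidy.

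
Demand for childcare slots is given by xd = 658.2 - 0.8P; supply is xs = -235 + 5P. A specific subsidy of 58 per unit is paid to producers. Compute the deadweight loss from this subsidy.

Deadweight loss = 1160

Pre-subsidy: 658.2 - 0.8P = -235 + 5P gives P* = 154, x* = 535.
With the subsidy, sellers receive Ps = Pb + 58 for each unit, where Pb is the price buyers pay.
Supply in terms of Pb becomes xs = -235 + 5(Pb + 58) = 55 + 5Pb. Setting this equal to demand: 658.2 - 0.8Pb = 55 + 5Pb, so Pb = 104.
Sellers receive Ps = 104 + 58 = 162; x' = 658.2 − 0.8·104 = 575.
The subsidy expands output by 575 − 535 = 40 past the efficient level; on those units the gap between marginal cost and willingness to pay runs from 0 up to 58.
DWL = ½ × 58 × 40 = 1160.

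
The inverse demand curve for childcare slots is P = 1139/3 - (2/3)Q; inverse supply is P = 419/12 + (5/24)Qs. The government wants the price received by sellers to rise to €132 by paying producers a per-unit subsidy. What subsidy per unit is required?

Required subsidy s = €63 per unit

At a seller price of 132, quantity supplied is -167.6 + 4.8·132 = 466.
Buyers absorb 466 only when they pay Pb = 1139/3 − (2/3)·466 = 69.
s = Ps − Pb = 132 − 69 = 63.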